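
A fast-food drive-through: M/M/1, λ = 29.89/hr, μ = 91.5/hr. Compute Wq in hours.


ρ = 29.89/91.5 = 0.3267
Wq = ρ/(μ−λ) = 0.3267/(91.5 − 29.89) = 0.3267/61.61 = 0.005302 hr

Final: 0.005302 hr


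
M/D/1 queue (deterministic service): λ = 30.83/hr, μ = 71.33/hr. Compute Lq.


ρ = 30.83/71.33 = 0.4322
M/D/1: Lq = ρ²/(2(1−ρ)) = 0.1868/(2·0.5678) = 0.16451

Final: 0.16451


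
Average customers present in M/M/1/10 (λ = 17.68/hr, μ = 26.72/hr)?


ρ = 17.68/26.72 = 0.6617
L = ρ[1 − (K+1)ρ^K + Kρ^(K+1)] / [(1−ρ)(1−ρ^(K+1))]
Numerator: 0.6617·(1 − 11·0.016086 + 10·0.010644) = 0.615022
Denominator: (0.3383)·(0.989356) = 0.334722
L = 0.615022/0.334722 = 1.8374

Final: 1.8374


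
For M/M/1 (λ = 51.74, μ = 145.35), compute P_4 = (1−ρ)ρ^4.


ρ = 51.74/145.35 = 0.3560
P_n = (1−ρ)·ρ^n = (1 − 0.3560)·0.3560^4 = 0.6440·0.016056 = 0.010341

Final: 0.010341


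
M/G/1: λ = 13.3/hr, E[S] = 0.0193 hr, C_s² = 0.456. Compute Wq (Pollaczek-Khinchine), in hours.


ρ = λ·E[S] = 13.3·0.0193 = 0.2567
E[S²] = E[S]²(1+C_s²) = 0.0193²·(1+0.456) = 0.0005423
Wq = λ·E[S²]/(2(1−ρ)) = 13.3·0.0005423/(2·0.7433) = 0.004852 hr

Final: 0.004852 hr


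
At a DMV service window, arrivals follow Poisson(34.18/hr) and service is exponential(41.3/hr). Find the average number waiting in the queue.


ρ = 34.18/41.3 = 0.8276
Lq = ρ²/(1−ρ) = 0.6849/0.1724 = 3.9730

Final: 3.9730


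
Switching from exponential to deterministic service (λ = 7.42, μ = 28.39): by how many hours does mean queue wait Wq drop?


ρ = 7.42/28.39 = 0.2614
Wq(M/M/1) = ρ/(μ−λ) = 0.2614/20.97 = 0.01246 hr
Wq(M/D/1) = ρ/(2(μ−λ)) = 0.006232 hr
Savings = 0.01246 − 0.006232 = 0.006232 hr

Final: 0.006232 hr


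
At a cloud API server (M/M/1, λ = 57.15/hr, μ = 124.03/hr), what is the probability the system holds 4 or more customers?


ρ = 57.15/124.03 = 0.4608
P(N ≥ n) = ρ^n = 0.4608^4 = 0.045077

Final: 0.045077


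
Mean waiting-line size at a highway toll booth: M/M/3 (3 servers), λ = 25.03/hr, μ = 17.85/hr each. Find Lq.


a = λ/μ = 1.4022; ρ = a/3 = 0.4674
P₀ = 0.235393
Lq = P₀·a^c·ρ / (c!·(1−ρ)²) = 0.235393·2.75720·0.4674/(6·0.28365)
= 0.17825

Final: 0.17825


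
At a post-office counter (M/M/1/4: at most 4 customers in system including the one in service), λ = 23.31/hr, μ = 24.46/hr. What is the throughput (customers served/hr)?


ρ = 0.9530; P_K = (1−ρ)ρ^4/(1−ρ^5) = 0.181215
λ_eff = λ(1 − P_K) = 23.31·(1 − 0.181215) = 23.31·0.818785 = 19.0859 /hr

Final: 19.0859 /hr


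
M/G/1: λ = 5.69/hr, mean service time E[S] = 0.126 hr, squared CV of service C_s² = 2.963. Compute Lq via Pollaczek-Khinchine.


ρ = λ·E[S] = 5.69·0.126 = 0.7169
Lq = ρ²(1+C_s²)/(2(1−ρ)) = 0.5140·(1+2.963)/(2·0.2831)
= 0.5140·3.9630/0.5661 = 3.59817

Final: 3.59817


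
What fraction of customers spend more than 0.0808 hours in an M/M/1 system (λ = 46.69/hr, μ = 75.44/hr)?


W ~ Exponential(μ−λ) for M/M/1.
μ − λ = 75.44 − 46.69 = 28.7500
P(W > t) = e^{−(μ−λ)t} = e^{−2.3230} = 0.097979

Final: 0.097979


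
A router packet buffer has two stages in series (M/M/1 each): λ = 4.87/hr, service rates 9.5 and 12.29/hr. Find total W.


Each node sees arrival rate λ = 4.87/hr (tandem ⇒ throughput preserved).
W₁ = 1/(μ₁−λ) = 1/(9.5−4.87) = 0.21598 hr
W₂ = 1/(μ₂−λ) = 1/(12.29−4.87) = 0.13477 hr
W_total = W₁ + W₂ = 0.21598 + 0.13477 = 0.35075 hr

Final: 0.35075 hr


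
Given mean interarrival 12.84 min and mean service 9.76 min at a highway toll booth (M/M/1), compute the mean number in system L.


λ = 60/12.84 = 4.6729 /hr
μ = 60/9.76 = 6.1475 /hr
ρ = λ/μ = 4.6729/6.1475 = 0.7601
L = ρ/(1−ρ) = 0.7601/0.2399 = 3.1688

Final: 3.1688


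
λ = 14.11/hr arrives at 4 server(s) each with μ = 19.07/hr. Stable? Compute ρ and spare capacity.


Total capacity cμ = 4·19.07 = 76.28/hr
ρ = λ/(cμ) = 14.11/76.28 = 0.1850
Stable ⇔ ρ < 1: YES
Spare capacity = cμ − λ = 76.28 − 14.11 = 62.17/hr

Final: ρ = 0.1850; stable; margin = 62.17/hr


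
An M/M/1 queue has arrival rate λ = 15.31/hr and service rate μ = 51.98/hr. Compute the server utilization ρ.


ρ = λ/μ = 15.31/51.98 = 0.2945

Final: 0.2945


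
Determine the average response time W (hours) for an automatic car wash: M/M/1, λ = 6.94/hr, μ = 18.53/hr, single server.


W = 1/(μ−λ) = 1/(18.53 − 6.94) = 1/11.59 = 0.08628 hr

Final: 0.08628 hr


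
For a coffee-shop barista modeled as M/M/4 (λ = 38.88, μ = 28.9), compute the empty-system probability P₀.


a = λ/μ = 38.88/28.9 = 1.3453; ρ = a/c = 0.3363
Σ_{k=0}^{3} a^k/k! (terms k=0..3) = 1.00000 + 1.34533 + 0.90495 + 0.40582 = 3.65610
Tail: a^4/(4!(1−ρ)) = 3.27577/(24·0.6637) = 0.20566
P₀ = 1/(3.65610 + 0.20566) = 1/3.86176 = 0.258949

Final: 0.258949


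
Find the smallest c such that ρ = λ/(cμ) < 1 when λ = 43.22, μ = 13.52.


Stability requires cμ > λ ⇔ c > λ/μ.
λ/μ = 43.22/13.52 = 3.1967
Minimum integer c = ⌊3.1967⌋ + 1 = 4
Check: 4·13.52 = 54.08 > 43.22, while 3·13.52 = 40.56 ≤ 43.22

Final: 4 servers


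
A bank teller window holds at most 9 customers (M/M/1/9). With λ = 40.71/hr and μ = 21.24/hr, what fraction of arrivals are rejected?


ρ = λ/μ = 40.71/21.24 = 1.9167
P_K = (1−ρ)ρ^K/(1−ρ^(K+1)) = (-0.9167·349.075453)/(1 − 669.061284)
= -319.985832/-668.061284 = 0.478977

Final: 0.478977


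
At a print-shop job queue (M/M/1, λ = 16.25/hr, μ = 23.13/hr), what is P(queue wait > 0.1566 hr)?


ρ = 16.25/23.13 = 0.7026
P(Wq > t) = ρ·e^{−(μ−λ)t} = 0.7026·e^{−1.0774}
= 0.7026·0.340477 = 0.239202

Final: 0.239202


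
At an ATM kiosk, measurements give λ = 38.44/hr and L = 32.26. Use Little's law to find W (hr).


W = L/λ = 32.26/38.44 = 0.8392 hr

Final: 0.8392 hr


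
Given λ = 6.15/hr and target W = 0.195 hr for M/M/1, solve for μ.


W = 1/(μ−λ) ⇒ μ − λ = 1/W = 1/0.195 = 5.1282
μ = λ + 1/W = 6.15 + 5.1282 = 11.2782 per hr

Final: 11.2782 /hr


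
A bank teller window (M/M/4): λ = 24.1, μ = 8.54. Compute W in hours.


a = 2.8220; ρ = 0.7055; P₀ = 0.048727
Lq = P₀·a^c·ρ/(c!(1−ρ)²) = 1.04744
Wq = Lq/λ = 1.04744/24.1 = 0.04346 hr
W = Wq + 1/μ = 0.04346 + 0.11710 = 0.16056 hr

Final: 0.16056 hr


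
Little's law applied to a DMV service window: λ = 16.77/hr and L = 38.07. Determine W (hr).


W = L/λ = 38.07/16.77 = 2.2701 hr

Final: 2.2701 hr


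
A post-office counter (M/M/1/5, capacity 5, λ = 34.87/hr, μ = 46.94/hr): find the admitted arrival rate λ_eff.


ρ = 0.7429; P_K = (1−ρ)ρ^5/(1−ρ^6) = 0.069922
λ_eff = λ(1 − P_K) = 34.87·(1 − 0.069922) = 34.87·0.930078 = 32.4318 /hr

Final: 32.4318 /hr


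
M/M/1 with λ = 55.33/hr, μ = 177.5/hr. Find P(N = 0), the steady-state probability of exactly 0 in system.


ρ = 55.33/177.5 = 0.3117
P_n = (1−ρ)·ρ^n = (1 − 0.3117)·0.3117^0 = 0.6883·1.000000 = 0.688282

Final: 0.688282


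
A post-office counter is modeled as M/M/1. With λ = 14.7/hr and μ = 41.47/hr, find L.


ρ = λ/μ = 14.7/41.47 = 0.3545
L = ρ/(1−ρ) = 0.3545/(1 − 0.3545) = 0.3545/0.6455 = 0.5491

Final: 0.5491


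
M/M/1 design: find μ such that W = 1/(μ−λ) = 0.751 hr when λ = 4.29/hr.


W = 1/(μ−λ) ⇒ μ − λ = 1/W = 1/0.751 = 1.3316
μ = λ + 1/W = 4.29 + 1.3316 = 5.6216 per hr

Final: 5.6216 /hr


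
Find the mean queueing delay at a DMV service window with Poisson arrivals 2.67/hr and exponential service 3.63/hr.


ρ = 2.67/3.63 = 0.7355
Wq = ρ/(μ−λ) = 0.7355/(3.63 − 2.67) = 0.7355/0.9600 = 0.7662 hr

Final: 0.7662 hr


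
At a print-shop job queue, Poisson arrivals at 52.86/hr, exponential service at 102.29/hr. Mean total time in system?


W = 1/(μ−λ) = 1/(102.29 − 52.86) = 1/49.43 = 0.02023 hr

Final: 0.02023 hr


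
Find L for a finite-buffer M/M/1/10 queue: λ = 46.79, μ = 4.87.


ρ = 46.79/4.87 = 9.6078
L = ρ[1 − (K+1)ρ^K + Kρ^(K+1)] / [(1−ρ)(1−ρ^(K+1))]
Numerator: 9.6078·(1 − 11·6702561996.815702 + 10·64396894421.151276) = 5478760834817.739258
Denominator: (-8.6078)·(-64396894420.151276) = 554315772914.320557
L = 5478760834817.739258/554315772914.320557 = 9.8838

Final: 9.8838


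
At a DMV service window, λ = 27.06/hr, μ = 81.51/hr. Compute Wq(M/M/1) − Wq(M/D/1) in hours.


ρ = 27.06/81.51 = 0.3320
Wq(M/M/1) = ρ/(μ−λ) = 0.3320/54.45 = 0.006097 hr
Wq(M/D/1) = ρ/(2(μ−λ)) = 0.003049 hr
Savings = 0.006097 − 0.003049 = 0.003049 hr

Final: 0.003049 hr


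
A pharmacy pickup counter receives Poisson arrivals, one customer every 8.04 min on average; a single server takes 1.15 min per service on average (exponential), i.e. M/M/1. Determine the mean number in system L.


λ = 60/8.04 = 7.4627 /hr
μ = 60/1.15 = 52.1739 /hr
ρ = λ/μ = 7.4627/52.1739 = 0.1430
L = ρ/(1−ρ) = 0.1430/0.8570 = 0.1669

Final: 0.1669


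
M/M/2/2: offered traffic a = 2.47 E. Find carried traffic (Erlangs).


B(2,2.47) = 0.467828 (Erlang-B)
Carried load = a(1 − B) = 2.47·(1 − 0.467828) = 2.47·0.532172 = 1.3145 E

Final: 1.3145 Erlangs


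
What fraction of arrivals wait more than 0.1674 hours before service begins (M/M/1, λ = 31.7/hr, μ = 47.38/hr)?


ρ = 31.7/47.38 = 0.6691
P(Wq > t) = ρ·e^{−(μ−λ)t} = 0.6691·e^{−2.6248}
= 0.6691·0.072452 = 0.048475

Final: 0.048475


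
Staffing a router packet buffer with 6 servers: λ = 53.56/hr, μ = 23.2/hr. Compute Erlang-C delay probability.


a = λ/μ = 2.3086; ρ = a/6 = 0.3848
P₀ = 0.099049 (from M/M/c formula)
C(c,a) = [a^c/(c!(1−ρ))]·P₀ = [151.39638/(720·0.6152)]·0.099049
= 0.34178·0.099049 = 0.033853

Final: 0.033853


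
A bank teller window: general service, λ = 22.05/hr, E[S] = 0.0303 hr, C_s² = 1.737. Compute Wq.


ρ = λ·E[S] = 22.05·0.0303 = 0.6681
E[S²] = E[S]²(1+C_s²) = 0.0303²·(1+1.737) = 0.002513
Wq = λ·E[S²]/(2(1−ρ)) = 22.05·0.002513/(2·0.3319) = 0.08347 hr

Final: 0.08347 hr


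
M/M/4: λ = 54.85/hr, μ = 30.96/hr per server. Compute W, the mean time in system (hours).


a = 1.7716; ρ = 0.4429; P₀ = 0.166539
Lq = P₀·a^c·ρ/(c!(1−ρ)²) = 0.09756
Wq = Lq/λ = 0.09756/54.85 = 0.001779 hr
W = Wq + 1/μ = 0.001779 + 0.03230 = 0.03408 hr

Final: 0.03408 hr


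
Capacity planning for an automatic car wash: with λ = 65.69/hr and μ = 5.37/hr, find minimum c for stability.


Stability requires cμ > λ ⇔ c > λ/μ.
λ/μ = 65.69/5.37 = 12.2328
Minimum integer c = ⌊12.2328⌋ + 1 = 13
Check: 13·5.37 = 69.81 > 65.69, while 12·5.37 = 64.44 ≤ 65.69

Final: 13 servers


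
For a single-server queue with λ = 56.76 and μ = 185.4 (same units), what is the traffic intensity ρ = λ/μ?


ρ = λ/μ = 56.76/185.4 = 0.3061

Final: 0.3061


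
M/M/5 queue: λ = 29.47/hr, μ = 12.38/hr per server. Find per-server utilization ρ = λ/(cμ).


ρ = λ/(cμ) = 29.47/(5·12.38) = 29.47/61.90 = 0.4761

Final: 0.4761


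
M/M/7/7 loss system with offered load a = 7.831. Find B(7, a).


B(c,a) = (a^c/c!) / Σ_{k=0}^{c} a^k/k!
a^7/7! = 358.335662
Σ terms (k=0..7): 1.00000 + 7.83100 + 30.66228 + 80.03877 + 156.69591 + 245.41713 + 320.31026 + 358.33566 = 1200.291011
B = 358.335662/1200.291011 = 0.298541

Final: 0.298541


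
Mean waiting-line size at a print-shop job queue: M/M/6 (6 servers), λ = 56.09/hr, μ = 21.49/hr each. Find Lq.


a = λ/μ = 2.6101; ρ = a/6 = 0.4350
P₀ = 0.072993
Lq = P₀·a^c·ρ / (c!·(1−ρ)²) = 0.072993·316.15070·0.4350/(720·0.31922)
= 0.04368

Final: 0.04368


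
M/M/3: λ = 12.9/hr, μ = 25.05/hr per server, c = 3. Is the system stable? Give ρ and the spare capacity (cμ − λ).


Total capacity cμ = 3·25.05 = 75.15/hr
ρ = λ/(cμ) = 12.9/75.15 = 0.1717
Stable ⇔ ρ < 1: YES
Spare capacity = cμ − λ = 75.15 − 12.9 = 62.25/hr

Final: ρ = 0.1717; stable; margin = 62.25/hr


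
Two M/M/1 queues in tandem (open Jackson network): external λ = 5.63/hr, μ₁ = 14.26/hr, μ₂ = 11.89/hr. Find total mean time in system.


Each node sees arrival rate λ = 5.63/hr (tandem ⇒ throughput preserved).
W₁ = 1/(μ₁−λ) = 1/(14.26−5.63) = 0.11587 hr
W₂ = 1/(μ₂−λ) = 1/(11.89−5.63) = 0.15974 hr
W_total = W₁ + W₂ = 0.11587 + 0.15974 = 0.27562 hr

Final: 0.27562 hr


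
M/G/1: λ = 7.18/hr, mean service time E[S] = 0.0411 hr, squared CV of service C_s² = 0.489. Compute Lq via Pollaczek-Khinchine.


ρ = λ·E[S] = 7.18·0.0411 = 0.2951
Lq = ρ²(1+C_s²)/(2(1−ρ)) = 0.08708·(1+0.489)/(2·0.7049)
= 0.08708·1.4890/1.4098 = 0.09197

Final: 0.09197


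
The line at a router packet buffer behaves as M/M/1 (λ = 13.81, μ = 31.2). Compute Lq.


ρ = 13.81/31.2 = 0.4426
Lq = ρ²/(1−ρ) = 0.1959/0.5574 = 0.3515

Final: 0.3515


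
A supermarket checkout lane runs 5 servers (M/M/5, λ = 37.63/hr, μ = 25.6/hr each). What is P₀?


a = λ/μ = 37.63/25.6 = 1.4699; ρ = a/c = 0.2940
Σ_{k=0}^{4} a^k/k! (terms k=0..4) = 1.00000 + 1.46992 + 1.08034 + 0.52934 + 0.19452 = 4.27411
Tail: a^5/(5!(1−ρ)) = 6.86232/(120·0.7060) = 0.08100
P₀ = 1/(4.27411 + 0.08100) = 1/4.35511 = 0.229615

Final: 0.229615


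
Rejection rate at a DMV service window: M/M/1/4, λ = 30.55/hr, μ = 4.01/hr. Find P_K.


ρ = λ/μ = 30.55/4.01 = 7.6185
P_K = (1−ρ)ρ^K/(1−ρ^(K+1)) = (-6.6185·3368.739026)/(1 − 25664.582857)
= -22295.843831/-25663.582857 = 0.868774

Final: 0.868774


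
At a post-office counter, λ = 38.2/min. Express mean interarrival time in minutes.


Mean interarrival time = 1/λ = 1/38.2 minute = 0.02618 minute
In minutes: 0.02618 × 1 = 0.02618 min

Final: 0.02618 min


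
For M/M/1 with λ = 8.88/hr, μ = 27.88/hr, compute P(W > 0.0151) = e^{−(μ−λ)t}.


W ~ Exponential(μ−λ) for M/M/1.
μ − λ = 27.88 − 8.88 = 19.0000
P(W > t) = e^{−(μ−λ)t} = e^{−0.2869} = 0.750587

Final: 0.750587


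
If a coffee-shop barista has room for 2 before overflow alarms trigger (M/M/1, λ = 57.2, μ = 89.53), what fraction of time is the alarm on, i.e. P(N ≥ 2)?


ρ = 57.2/89.53 = 0.6389
P(N ≥ n) = ρ^n = 0.6389^2 = 0.408183

Final: 0.408183


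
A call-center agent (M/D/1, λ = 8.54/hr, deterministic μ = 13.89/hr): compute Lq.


ρ = 8.54/13.89 = 0.6148
M/D/1: Lq = ρ²/(2(1−ρ)) = 0.3780/(2·0.3852) = 0.49072

Final: 0.49072


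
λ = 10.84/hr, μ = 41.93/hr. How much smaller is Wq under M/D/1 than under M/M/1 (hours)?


ρ = 10.84/41.93 = 0.2585
Wq(M/M/1) = ρ/(μ−λ) = 0.2585/31.09 = 0.008315 hr
Wq(M/D/1) = ρ/(2(μ−λ)) = 0.004158 hr
Savings = 0.008315 − 0.004158 = 0.004158 hr

Final: 0.004158 hr


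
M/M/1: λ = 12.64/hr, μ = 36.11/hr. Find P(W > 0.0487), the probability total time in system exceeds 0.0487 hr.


W ~ Exponential(μ−λ) for M/M/1.
μ − λ = 36.11 − 12.64 = 23.4700
P(W > t) = e^{−(μ−λ)t} = e^{−1.1430} = 0.318865

Final: 0.318865


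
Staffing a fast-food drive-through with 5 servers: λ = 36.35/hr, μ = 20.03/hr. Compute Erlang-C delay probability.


a = λ/μ = 1.8148; ρ = a/5 = 0.3630
P₀ = 0.162152 (from M/M/c formula)
C(c,a) = [a^c/(c!(1−ρ))]·P₀ = [19.68418/(120·0.6370)]·0.162152
= 0.25749·0.162152 = 0.041753

Final: 0.041753


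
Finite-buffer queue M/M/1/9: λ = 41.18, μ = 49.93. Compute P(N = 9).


ρ = λ/μ = 41.18/49.93 = 0.8248
P_K = (1−ρ)ρ^K/(1−ρ^(K+1)) = (0.1752·0.176572)/(1 − 0.145629)
= 0.030944/0.854371 = 0.036218

Final: 0.036218


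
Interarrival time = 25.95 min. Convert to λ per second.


λ = 1/(interarrival time) in consistent units.
1 second = 0.0166667 min, so λ = 0.0166667/25.95 = 0.0006423 per second

Final: 0.0006423 /sec


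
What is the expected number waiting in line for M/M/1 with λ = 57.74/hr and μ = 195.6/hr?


ρ = 57.74/195.6 = 0.2952
Lq = ρ²/(1−ρ) = 0.08714/0.7048 = 0.1236

Final: 0.1236


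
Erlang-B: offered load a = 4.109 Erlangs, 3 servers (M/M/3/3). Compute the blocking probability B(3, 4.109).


B(c,a) = (a^c/c!) / Σ_{k=0}^{c} a^k/k!
a^3/3! = 11.562645
Σ terms (k=0..3): 1.00000 + 4.10900 + 8.44194 + 11.56264 = 25.113585
B = 11.562645/25.113585 = 0.460414

Final: 0.460414


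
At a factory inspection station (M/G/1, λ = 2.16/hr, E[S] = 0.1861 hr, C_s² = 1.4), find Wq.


ρ = λ·E[S] = 2.16·0.1861 = 0.4020
E[S²] = E[S]²(1+C_s²) = 0.1861²·(1+1.4) = 0.083120
Wq = λ·E[S²]/(2(1−ρ)) = 2.16·0.083120/(2·0.5980) = 0.15011 hr

Final: 0.15011 hr


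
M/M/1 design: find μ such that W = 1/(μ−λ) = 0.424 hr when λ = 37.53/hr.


W = 1/(μ−λ) ⇒ μ − λ = 1/W = 1/0.424 = 2.3585
μ = λ + 1/W = 37.53 + 2.3585 = 39.8885 per hr

Final: 39.8885 /hr


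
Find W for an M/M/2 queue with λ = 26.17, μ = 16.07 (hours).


a = 1.6285; ρ = 0.8143; P₀ = 0.102384
Lq = P₀·a^c·ρ/(c!(1−ρ)²) = 3.20389
Wq = Lq/λ = 3.20389/26.17 = 0.12243 hr
W = Wq + 1/μ = 0.12243 + 0.06223 = 0.18465 hr

Final: 0.18465 hr


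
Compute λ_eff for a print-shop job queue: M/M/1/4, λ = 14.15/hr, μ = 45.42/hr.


ρ = 0.3115; P_K = (1−ρ)ρ^4/(1−ρ^5) = 0.006504
λ_eff = λ(1 − P_K) = 14.15·(1 − 0.006504) = 14.15·0.993496 = 14.0580 /hr

Final: 14.0580 /hr


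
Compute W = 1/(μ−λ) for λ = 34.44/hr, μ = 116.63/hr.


W = 1/(μ−λ) = 1/(116.63 − 34.44) = 1/82.19 = 0.01217 hr

Final: 0.01217 hr


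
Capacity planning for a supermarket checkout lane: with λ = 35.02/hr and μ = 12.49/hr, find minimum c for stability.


Stability requires cμ > λ ⇔ c > λ/μ.
λ/μ = 35.02/12.49 = 2.8038
Minimum integer c = ⌊2.8038⌋ + 1 = 3
Check: 3·12.49 = 37.47 > 35.02, while 2·12.49 = 24.98 ≤ 35.02

Final: 3 servers


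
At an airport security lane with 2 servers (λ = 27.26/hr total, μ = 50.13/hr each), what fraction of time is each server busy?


ρ = λ/(cμ) = 27.26/(2·50.13) = 27.26/100.26 = 0.2719

Final: 0.2719


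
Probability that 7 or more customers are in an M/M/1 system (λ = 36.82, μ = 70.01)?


ρ = 36.82/70.01 = 0.5259
P(N ≥ n) = ρ^n = 0.5259^7 = 0.011129

Final: 0.011129


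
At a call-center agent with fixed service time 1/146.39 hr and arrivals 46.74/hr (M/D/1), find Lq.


ρ = 46.74/146.39 = 0.3193
M/D/1: Lq = ρ²/(2(1−ρ)) = 0.1019/(2·0.6807) = 0.07488

Final: 0.07488


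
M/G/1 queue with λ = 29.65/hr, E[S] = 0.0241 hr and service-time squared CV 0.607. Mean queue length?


ρ = λ·E[S] = 29.65·0.0241 = 0.7146
Lq = ρ²(1+C_s²)/(2(1−ρ)) = 0.5106·(1+0.607)/(2·0.2854)
= 0.5106·1.6070/0.5709 = 1.43735

Final: 1.43735


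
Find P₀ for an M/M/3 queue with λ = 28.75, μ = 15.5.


a = λ/μ = 28.75/15.5 = 1.8548; ρ = a/c = 0.6183
Σ_{k=0}^{2} a^k/k! (terms k=0..2) = 1.00000 + 1.85484 + 1.72021 = 4.57505
Tail: a^3/(3!(1−ρ)) = 6.38144/(6·0.3817) = 2.78626
P₀ = 1/(4.57505 + 2.78626) = 1/7.36131 = 0.135845

Final: 0.135845


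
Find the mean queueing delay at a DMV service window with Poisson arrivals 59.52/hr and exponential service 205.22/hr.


ρ = 59.52/205.22 = 0.2900
Wq = ρ/(μ−λ) = 0.2900/(205.22 − 59.52) = 0.2900/145.70 = 0.001991 hr

Final: 0.001991 hr


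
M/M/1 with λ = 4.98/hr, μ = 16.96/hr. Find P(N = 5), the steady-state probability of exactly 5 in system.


ρ = 4.98/16.96 = 0.2936
P_n = (1−ρ)·ρ^n = (1 − 0.2936)·0.2936^5 = 0.7064·0.002183 = 0.001542

Final: 0.001542


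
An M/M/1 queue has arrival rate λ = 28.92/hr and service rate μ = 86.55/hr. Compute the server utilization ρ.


ρ = λ/μ = 28.92/86.55 = 0.3341

Final: 0.3341


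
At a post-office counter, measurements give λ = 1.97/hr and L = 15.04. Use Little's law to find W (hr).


W = L/λ = 15.04/1.97 = 7.6345 hr

Final: 7.6345 hr


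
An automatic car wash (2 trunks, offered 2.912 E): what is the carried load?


B(2,2.912) = 0.520110 (Erlang-B)
Carried load = a(1 − B) = 2.912·(1 − 0.520110) = 2.912·0.479890 = 1.3974 E

Final: 1.3974 Erlangs


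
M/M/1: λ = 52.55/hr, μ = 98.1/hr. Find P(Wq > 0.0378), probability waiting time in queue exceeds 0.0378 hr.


ρ = 52.55/98.1 = 0.5357
P(Wq > t) = ρ·e^{−(μ−λ)t} = 0.5357·e^{−1.7218}
= 0.5357·0.178746 = 0.095750

Final: 0.095750


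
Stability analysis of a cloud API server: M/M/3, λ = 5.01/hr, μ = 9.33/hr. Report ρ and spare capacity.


Total capacity cμ = 3·9.33 = 27.99/hr
ρ = λ/(cμ) = 5.01/27.99 = 0.1790
Stable ⇔ ρ < 1: YES
Spare capacity = cμ − λ = 27.99 − 5.01 = 22.98/hr

Final: ρ = 0.1790; stable; margin = 22.98/hr


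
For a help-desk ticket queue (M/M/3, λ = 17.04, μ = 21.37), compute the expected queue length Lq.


a = λ/μ = 0.7974; ρ = a/3 = 0.2658
P₀ = 0.448355
Lq = P₀·a^c·ρ / (c!·(1−ρ)²) = 0.448355·0.50699·0.2658/(6·0.53906)
= 0.01868

Final: 0.01868


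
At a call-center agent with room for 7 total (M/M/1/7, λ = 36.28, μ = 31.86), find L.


ρ = 36.28/31.86 = 1.1387
L = ρ[1 − (K+1)ρ^K + Kρ^(K+1)] / [(1−ρ)(1−ρ^(K+1))]
Numerator: 1.1387·(1 − 8·2.482850 + 7·2.827301) = 1.057090
Denominator: (-0.1387)·(-1.827301) = 0.253505
L = 1.057090/0.253505 = 4.1699

Final: 4.1699


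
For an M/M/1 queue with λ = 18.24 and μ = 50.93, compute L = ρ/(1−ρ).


ρ = λ/μ = 18.24/50.93 = 0.3581
L = ρ/(1−ρ) = 0.3581/(1 − 0.3581) = 0.3581/0.6419 = 0.5580

Final: 0.5580


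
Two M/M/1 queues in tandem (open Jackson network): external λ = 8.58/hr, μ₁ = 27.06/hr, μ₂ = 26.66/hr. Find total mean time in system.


Each node sees arrival rate λ = 8.58/hr (tandem ⇒ throughput preserved).
W₁ = 1/(μ₁−λ) = 1/(27.06−8.58) = 0.05411 hr
W₂ = 1/(μ₂−λ) = 1/(26.66−8.58) = 0.05531 hr
W_total = W₁ + W₂ = 0.05411 + 0.05531 = 0.10942 hr

Final: 0.10942 hr


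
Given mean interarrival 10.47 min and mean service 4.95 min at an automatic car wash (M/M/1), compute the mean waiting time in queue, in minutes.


λ = 60/10.47 = 5.7307 /hr
μ = 60/4.95 = 12.1212 /hr
ρ = λ/μ = 5.7307/12.1212 = 0.4728
Wq = ρ/(μ−λ) = 0.4728/(12.1212−5.7307) = 0.07398 hr
In minutes: 0.07398·60 = 4.439 min

Final: 4.439 min


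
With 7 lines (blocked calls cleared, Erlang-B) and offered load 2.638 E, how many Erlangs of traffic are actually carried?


B(7,2.638) = 0.012687 (Erlang-B)
Carried load = a(1 − B) = 2.638·(1 − 0.012687) = 2.638·0.987313 = 2.6045 E

Final: 2.6045 Erlangs


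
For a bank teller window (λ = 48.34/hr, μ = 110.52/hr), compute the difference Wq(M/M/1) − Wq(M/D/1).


ρ = 48.34/110.52 = 0.4374
Wq(M/M/1) = ρ/(μ−λ) = 0.4374/62.18 = 0.007034 hr
Wq(M/D/1) = ρ/(2(μ−λ)) = 0.003517 hr
Savings = 0.007034 − 0.003517 = 0.003517 hr

Final: 0.003517 hr


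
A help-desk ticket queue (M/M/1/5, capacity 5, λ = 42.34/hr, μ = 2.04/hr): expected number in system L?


ρ = 42.34/2.04 = 20.7549
L = ρ[1 − (K+1)ρ^K + Kρ^(K+1)] / [(1−ρ)(1−ρ^(K+1))]
Numerator: 20.7549·(1 − 6·3851265.252366 + 5·79932632.737842) = 7815374004.034265
Denominator: (-19.7549)·(-79932631.737842) = 1579061303.448539
L = 7815374004.034265/1579061303.448539 = 4.9494

Final: 4.9494


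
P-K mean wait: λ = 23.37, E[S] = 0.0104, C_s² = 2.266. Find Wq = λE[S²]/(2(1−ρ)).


ρ = λ·E[S] = 23.37·0.0104 = 0.2430
E[S²] = E[S]²(1+C_s²) = 0.0104²·(1+2.266) = 0.0003533
Wq = λ·E[S²]/(2(1−ρ)) = 23.37·0.0003533/(2·0.7570) = 0.005453 hr

Final: 0.005453 hr


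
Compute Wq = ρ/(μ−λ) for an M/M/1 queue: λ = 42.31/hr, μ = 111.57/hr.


ρ = 42.31/111.57 = 0.3792
Wq = ρ/(μ−λ) = 0.3792/(111.57 − 42.31) = 0.3792/69.26 = 0.005475 hr

Final: 0.005475 hr


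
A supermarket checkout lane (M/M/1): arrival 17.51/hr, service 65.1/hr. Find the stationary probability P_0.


ρ = 17.51/65.1 = 0.2690
P_n = (1−ρ)·ρ^n = (1 − 0.2690)·0.2690^0 = 0.7310·1.000000 = 0.731029

Final: 0.731029


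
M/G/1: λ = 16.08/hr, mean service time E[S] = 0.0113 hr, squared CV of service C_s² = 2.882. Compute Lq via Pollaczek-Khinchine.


ρ = λ·E[S] = 16.08·0.0113 = 0.1817
Lq = ρ²(1+C_s²)/(2(1−ρ)) = 0.03302·(1+2.882)/(2·0.8183)
= 0.03302·3.8820/1.6366 = 0.07831

Final: 0.07831


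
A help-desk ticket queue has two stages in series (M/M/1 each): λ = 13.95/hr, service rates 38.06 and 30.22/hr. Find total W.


Each node sees arrival rate λ = 13.95/hr (tandem ⇒ throughput preserved).
W₁ = 1/(μ₁−λ) = 1/(38.06−13.95) = 0.04148 hr
W₂ = 1/(μ₂−λ) = 1/(30.22−13.95) = 0.06146 hr
W_total = W₁ + W₂ = 0.04148 + 0.06146 = 0.10294 hr

Final: 0.10294 hr


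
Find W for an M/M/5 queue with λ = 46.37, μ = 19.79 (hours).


a = 2.3431; ρ = 0.4686; P₀ = 0.094379
Lq = P₀·a^c·ρ/(c!(1−ρ)²) = 0.09219
Wq = Lq/λ = 0.09219/46.37 = 0.001988 hr
W = Wq + 1/μ = 0.001988 + 0.05053 = 0.05252 hr

Final: 0.05252 hr


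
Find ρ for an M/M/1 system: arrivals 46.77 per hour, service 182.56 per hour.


ρ = λ/μ = 46.77/182.56 = 0.2562

Final: 0.2562


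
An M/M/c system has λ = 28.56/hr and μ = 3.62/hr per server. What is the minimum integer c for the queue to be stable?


Stability requires cμ > λ ⇔ c > λ/μ.
λ/μ = 28.56/3.62 = 7.8895
Minimum integer c = ⌊7.8895⌋ + 1 = 8
Check: 8·3.62 = 28.96 > 28.56, while 7·3.62 = 25.34 ≤ 28.56

Final: 8 servers


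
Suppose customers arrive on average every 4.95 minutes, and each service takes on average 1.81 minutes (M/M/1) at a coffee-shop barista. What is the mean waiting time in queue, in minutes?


λ = 60/4.95 = 12.1212 /hr
μ = 60/1.81 = 33.1492 /hr
ρ = λ/μ = 12.1212/33.1492 = 0.3657
Wq = ρ/(μ−λ) = 0.3657/(33.1492−12.1212) = 0.01739 hr
In minutes: 0.01739·60 = 1.043 min

Final: 1.043 min


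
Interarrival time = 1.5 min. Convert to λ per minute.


λ = 1/(interarrival time) in consistent units.
1 minute = 1 min, so λ = 1/1.5 = 0.6667 per minute

Final: 0.6667 /min


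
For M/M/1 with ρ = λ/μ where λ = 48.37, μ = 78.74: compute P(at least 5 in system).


ρ = 48.37/78.74 = 0.6143
P(N ≥ n) = ρ^n = 0.6143^5 = 0.087479

Final: 0.087479


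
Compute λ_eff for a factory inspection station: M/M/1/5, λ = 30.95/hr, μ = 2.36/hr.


ρ = 13.1144; P_K = (1−ρ)ρ^5/(1−ρ^6) = 0.923748
λ_eff = λ(1 − P_K) = 30.95·(1 − 0.923748) = 30.95·0.076252 = 2.3600 /hr

Final: 2.3600 /hr


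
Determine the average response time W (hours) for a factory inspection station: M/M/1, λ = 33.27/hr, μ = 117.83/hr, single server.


W = 1/(μ−λ) = 1/(117.83 − 33.27) = 1/84.56 = 0.01183 hr

Final: 0.01183 hr


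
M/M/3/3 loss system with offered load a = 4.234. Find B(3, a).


B(c,a) = (a^c/c!) / Σ_{k=0}^{c} a^k/k!
a^3/3! = 12.650314
Σ terms (k=0..3): 1.00000 + 4.23400 + 8.96338 + 12.65031 = 26.847692
B = 12.650314/26.847692 = 0.471188

Final: 0.471188


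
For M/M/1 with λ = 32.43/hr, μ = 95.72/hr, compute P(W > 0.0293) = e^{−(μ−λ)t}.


W ~ Exponential(μ−λ) for M/M/1.
μ − λ = 95.72 − 32.43 = 63.2900
P(W > t) = e^{−(μ−λ)t} = e^{−1.8544} = 0.156547

Final: 0.156547


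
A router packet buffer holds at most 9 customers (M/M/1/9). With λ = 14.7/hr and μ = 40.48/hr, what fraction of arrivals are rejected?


ρ = λ/μ = 14.7/40.48 = 0.3631
P_K = (1−ρ)ρ^K/(1−ρ^(K+1)) = (0.6369·0.0001098)/(1 − 0.00003988)
= 0.00006994/0.999960 = 0.00006994

Final: 0.00006994


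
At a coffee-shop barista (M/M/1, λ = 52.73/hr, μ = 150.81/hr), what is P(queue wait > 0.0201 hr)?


ρ = 52.73/150.81 = 0.3496
P(Wq > t) = ρ·e^{−(μ−λ)t} = 0.3496·e^{−1.9714}
= 0.3496·0.139261 = 0.048692

Final: 0.048692


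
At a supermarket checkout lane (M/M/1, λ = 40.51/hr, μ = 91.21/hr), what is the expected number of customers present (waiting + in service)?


ρ = λ/μ = 40.51/91.21 = 0.4441
L = ρ/(1−ρ) = 0.4441/(1 − 0.4441) = 0.4441/0.5559 = 0.7990

Final: 0.7990


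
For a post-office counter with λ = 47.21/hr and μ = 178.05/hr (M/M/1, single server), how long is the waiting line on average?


ρ = 47.21/178.05 = 0.2652
Lq = ρ²/(1−ρ) = 0.07030/0.7348 = 0.09567

Final: 0.09567


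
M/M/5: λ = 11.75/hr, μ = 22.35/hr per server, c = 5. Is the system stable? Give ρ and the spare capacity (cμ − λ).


Total capacity cμ = 5·22.35 = 111.75/hr
ρ = λ/(cμ) = 11.75/111.75 = 0.1051
Stable ⇔ ρ < 1: YES
Spare capacity = cμ − λ = 111.75 − 11.75 = 100.00/hr

Final: ρ = 0.1051; stable; margin = 100.00/hr


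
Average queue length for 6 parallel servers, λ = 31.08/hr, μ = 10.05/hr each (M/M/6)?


a = λ/μ = 3.0925; ρ = a/6 = 0.5154
P₀ = 0.044485
Lq = P₀·a^c·ρ / (c!·(1−ρ)²) = 0.044485·874.76156·0.5154/(720·0.23481)
= 0.11863

Final: 0.11863


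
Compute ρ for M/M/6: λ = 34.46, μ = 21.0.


ρ = λ/(cμ) = 34.46/(6·21.0) = 34.46/126.00 = 0.2735

Final: 0.2735


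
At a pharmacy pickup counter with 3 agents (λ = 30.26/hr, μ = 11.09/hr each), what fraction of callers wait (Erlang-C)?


a = λ/μ = 2.7286; ρ = a/3 = 0.9095
P₀ = 0.022284 (from M/M/c formula)
C(c,a) = [a^c/(c!(1−ρ))]·P₀ = [20.31478/(6·0.09047)]·0.022284
= 37.42374·0.022284 = 0.833957

Final: 0.833957


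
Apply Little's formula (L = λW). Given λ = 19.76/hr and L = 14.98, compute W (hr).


W = L/λ = 14.98/19.76 = 0.7581 hr

Final: 0.7581 hr


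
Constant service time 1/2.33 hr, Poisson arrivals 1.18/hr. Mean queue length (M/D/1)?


ρ = 1.18/2.33 = 0.5064
M/D/1: Lq = ρ²/(2(1−ρ)) = 0.2565/(2·0.4936) = 0.25982

Final: 0.25982


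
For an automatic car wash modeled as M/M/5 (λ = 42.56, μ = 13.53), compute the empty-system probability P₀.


a = λ/μ = 42.56/13.53 = 3.1456; ρ = a/c = 0.6291
Σ_{k=0}^{4} a^k/k! (terms k=0..4) = 1.00000 + 3.14560 + 4.94741 + 5.18753 + 4.07947 = 18.36001
Tail: a^5/(5!(1−ρ)) = 307.97759/(120·0.3709) = 6.91998
P₀ = 1/(18.36001 + 6.91998) = 1/25.27999 = 0.039557

Final: 0.039557


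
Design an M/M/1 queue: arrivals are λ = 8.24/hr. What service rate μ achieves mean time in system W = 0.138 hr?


W = 1/(μ−λ) ⇒ μ − λ = 1/W = 1/0.138 = 7.2464
μ = λ + 1/W = 8.24 + 7.2464 = 15.4864 per hr

Final: 15.4864 /hr


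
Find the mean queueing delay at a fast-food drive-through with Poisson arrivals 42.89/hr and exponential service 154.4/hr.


ρ = 42.89/154.4 = 0.2778
Wq = ρ/(μ−λ) = 0.2778/(154.4 − 42.89) = 0.2778/111.51 = 0.002491 hr

Final: 0.002491 hr


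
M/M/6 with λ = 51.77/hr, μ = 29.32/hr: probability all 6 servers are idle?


a = λ/μ = 51.77/29.32 = 1.7657; ρ = a/c = 0.2943
Σ_{k=0}^{5} a^k/k! (terms k=0..5) = 1.00000 + 1.76569 + 1.55883 + 0.91747 + 0.40499 + 0.14302 = 5.79000
Tail: a^6/(6!(1−ρ)) = 30.30297/(720·0.7057) = 0.05964
P₀ = 1/(5.79000 + 0.05964) = 1/5.84963 = 0.170951

Final: 0.170951


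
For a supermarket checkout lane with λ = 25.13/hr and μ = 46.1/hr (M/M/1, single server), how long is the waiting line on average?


ρ = 25.13/46.1 = 0.5451
Lq = ρ²/(1−ρ) = 0.2972/0.4549 = 0.6533

Final: 0.6533


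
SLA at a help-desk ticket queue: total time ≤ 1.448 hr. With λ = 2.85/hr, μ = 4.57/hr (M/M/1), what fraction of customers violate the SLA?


W ~ Exponential(μ−λ) for M/M/1.
μ − λ = 4.57 − 2.85 = 1.7200
P(W > t) = e^{−(μ−λ)t} = e^{−2.4906} = 0.082864

Final: 0.082864


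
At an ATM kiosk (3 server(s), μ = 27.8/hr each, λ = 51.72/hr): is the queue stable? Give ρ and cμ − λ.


Total capacity cμ = 3·27.8 = 83.40/hr
ρ = λ/(cμ) = 51.72/83.40 = 0.6201
Stable ⇔ ρ < 1: YES
Spare capacity = cμ − λ = 83.40 − 51.72 = 31.68/hr

Final: ρ = 0.6201; stable; margin = 31.68/hr


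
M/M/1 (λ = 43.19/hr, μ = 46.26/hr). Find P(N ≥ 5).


ρ = 43.19/46.26 = 0.9336
P(N ≥ n) = ρ^n = 0.9336^5 = 0.709395

Final: 0.709395


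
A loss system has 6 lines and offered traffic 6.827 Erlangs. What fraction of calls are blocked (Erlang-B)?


B(c,a) = (a^c/c!) / Σ_{k=0}^{c} a^k/k!
a^6/6! = 140.619944
Σ terms (k=0..6): 1.00000 + 6.82700 + 23.30396 + 53.03206 + 90.51246 + 123.58571 + 140.61994 = 438.881137
B = 140.619944/438.881137 = 0.320406

Final: 0.320406


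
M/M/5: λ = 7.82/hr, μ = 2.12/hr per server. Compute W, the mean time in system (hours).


a = 3.6887; ρ = 0.7377; P₀ = 0.020297
Lq = P₀·a^c·ρ/(c!(1−ρ)²) = 1.23885
Wq = Lq/λ = 1.23885/7.82 = 0.15842 hr
W = Wq + 1/μ = 0.15842 + 0.47170 = 0.63012 hr

Final: 0.63012 hr


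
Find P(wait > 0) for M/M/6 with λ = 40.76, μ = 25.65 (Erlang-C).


a = λ/μ = 1.5891; ρ = a/6 = 0.2648
P₀ = 0.204039 (from M/M/c formula)
C(c,a) = [a^c/(c!(1−ρ))]·P₀ = [16.10204/(720·0.7352)]·0.204039
= 0.03042·0.204039 = 0.006207

Final: 0.006207


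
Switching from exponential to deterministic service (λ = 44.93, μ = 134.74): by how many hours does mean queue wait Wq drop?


ρ = 44.93/134.74 = 0.3335
Wq(M/M/1) = ρ/(μ−λ) = 0.3335/89.81 = 0.003713 hr
Wq(M/D/1) = ρ/(2(μ−λ)) = 0.001856 hr
Savings = 0.003713 − 0.001856 = 0.001856 hr

Final: 0.001856 hr


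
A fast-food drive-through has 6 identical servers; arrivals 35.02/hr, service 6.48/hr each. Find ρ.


ρ = λ/(cμ) = 35.02/(6·6.48) = 35.02/38.88 = 0.9007

Final: 0.9007


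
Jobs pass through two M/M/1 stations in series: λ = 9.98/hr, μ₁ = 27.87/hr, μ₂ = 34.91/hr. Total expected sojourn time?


Each node sees arrival rate λ = 9.98/hr (tandem ⇒ throughput preserved).
W₁ = 1/(μ₁−λ) = 1/(27.87−9.98) = 0.05590 hr
W₂ = 1/(μ₂−λ) = 1/(34.91−9.98) = 0.04011 hr
W_total = W₁ + W₂ = 0.05590 + 0.04011 = 0.09601 hr

Final: 0.09601 hr


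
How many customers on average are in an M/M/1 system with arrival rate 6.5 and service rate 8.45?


ρ = λ/μ = 6.5/8.45 = 0.7692
L = ρ/(1−ρ) = 0.7692/(1 − 0.7692) = 0.7692/0.2308 = 3.3333

Final: 3.3333


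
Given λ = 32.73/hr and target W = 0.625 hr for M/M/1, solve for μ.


W = 1/(μ−λ) ⇒ μ − λ = 1/W = 1/0.625 = 1.6000
μ = λ + 1/W = 32.73 + 1.6000 = 34.3300 per hr

Final: 34.3300 /hr


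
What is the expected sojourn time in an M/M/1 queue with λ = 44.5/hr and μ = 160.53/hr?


W = 1/(μ−λ) = 1/(160.53 − 44.5) = 1/116.03 = 0.008618 hr

Final: 0.008618 hr


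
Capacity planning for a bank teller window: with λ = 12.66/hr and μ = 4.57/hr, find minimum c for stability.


Stability requires cμ > λ ⇔ c > λ/μ.
λ/μ = 12.66/4.57 = 2.7702
Minimum integer c = ⌊2.7702⌋ + 1 = 3
Check: 3·4.57 = 13.71 > 12.66, while 2·4.57 = 9.14 ≤ 12.66

Final: 3 servers


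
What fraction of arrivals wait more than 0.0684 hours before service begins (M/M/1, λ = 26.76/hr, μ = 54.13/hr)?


ρ = 26.76/54.13 = 0.4944
P(Wq > t) = ρ·e^{−(μ−λ)t} = 0.4944·e^{−1.8721}
= 0.4944·0.153799 = 0.076033

Final: 0.076033


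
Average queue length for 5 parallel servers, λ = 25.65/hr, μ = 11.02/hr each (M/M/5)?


a = λ/μ = 2.3276; ρ = a/5 = 0.4655
P₀ = 0.095912
Lq = P₀·a^c·ρ / (c!·(1−ρ)²) = 0.095912·68.31701·0.4655/(120·0.28567)
= 0.08898

Final: 0.08898


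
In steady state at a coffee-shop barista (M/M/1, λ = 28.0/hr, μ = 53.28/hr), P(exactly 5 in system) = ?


ρ = 28.0/53.28 = 0.5255
P_n = (1−ρ)·ρ^n = (1 − 0.5255)·0.5255^5 = 0.4745·0.040084 = 0.019019

Final: 0.019019


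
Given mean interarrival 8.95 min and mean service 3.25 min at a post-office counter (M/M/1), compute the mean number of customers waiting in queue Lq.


λ = 60/8.95 = 6.7039 /hr
μ = 60/3.25 = 18.4615 /hr
ρ = λ/μ = 6.7039/18.4615 = 0.3631
Lq = ρ²/(1−ρ) = 0.1319/0.6369 = 0.2070

Final: 0.2070


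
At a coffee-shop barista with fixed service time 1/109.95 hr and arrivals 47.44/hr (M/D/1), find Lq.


ρ = 47.44/109.95 = 0.4315
M/D/1: Lq = ρ²/(2(1−ρ)) = 0.1862/(2·0.5685) = 0.16372

Final: 0.16372


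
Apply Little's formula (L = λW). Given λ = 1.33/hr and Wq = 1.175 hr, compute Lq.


Lq = λWq = 1.33·1.175 = 1.5628

Final: 1.5628


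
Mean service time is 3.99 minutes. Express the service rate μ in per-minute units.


μ = 1/(service time) in consistent units.
1 minute = 1 min, so μ = 1/3.99 = 0.2506 per minute

Final: 0.2506 /min


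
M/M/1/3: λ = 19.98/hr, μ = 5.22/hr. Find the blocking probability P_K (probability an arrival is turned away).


ρ = λ/μ = 19.98/5.22 = 3.8276
P_K = (1−ρ)ρ^K/(1−ρ^(K+1)) = (-2.8276·56.075731)/(1 − 214.634694)
= -158.558963/-213.634694 = 0.742197

Final: 0.742197


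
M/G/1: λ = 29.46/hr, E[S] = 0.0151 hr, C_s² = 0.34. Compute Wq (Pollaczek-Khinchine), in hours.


ρ = λ·E[S] = 29.46·0.0151 = 0.4448
E[S²] = E[S]²(1+C_s²) = 0.0151²·(1+0.34) = 0.0003055
Wq = λ·E[S²]/(2(1−ρ)) = 29.46·0.0003055/(2·0.5552) = 0.008107 hr

Final: 0.008107 hr


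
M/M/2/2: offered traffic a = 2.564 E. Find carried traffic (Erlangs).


B(2,2.564) = 0.479788 (Erlang-B)
Carried load = a(1 − B) = 2.564·(1 − 0.479788) = 2.564·0.520212 = 1.3338 E

Final: 1.3338 Erlangs


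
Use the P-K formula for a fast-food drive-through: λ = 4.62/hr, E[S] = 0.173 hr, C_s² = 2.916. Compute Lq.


ρ = λ·E[S] = 4.62·0.173 = 0.7993
Lq = ρ²(1+C_s²)/(2(1−ρ)) = 0.6388·(1+2.916)/(2·0.2007)
= 0.6388·3.9160/0.4015 = 6.23096

Final: 6.23096


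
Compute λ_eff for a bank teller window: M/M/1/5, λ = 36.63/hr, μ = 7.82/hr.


ρ = 4.6841; P_K = (1−ρ)ρ^5/(1−ρ^6) = 0.786588
λ_eff = λ(1 − P_K) = 36.63·(1 − 0.786588) = 36.63·0.213412 = 7.8173 /hr

Final: 7.8173 /hr


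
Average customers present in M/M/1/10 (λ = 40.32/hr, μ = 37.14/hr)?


ρ = 40.32/37.14 = 1.0856
L = ρ[1 − (K+1)ρ^K + Kρ^(K+1)] / [(1−ρ)(1−ρ^(K+1))]
Numerator: 1.0856·(1 − 11·2.273978 + 10·2.468680) = 0.730674
Denominator: (-0.08562)·(-1.468680) = 0.125751
L = 0.730674/0.125751 = 5.8105

Final: 5.8105


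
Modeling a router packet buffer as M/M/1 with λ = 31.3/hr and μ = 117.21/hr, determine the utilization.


ρ = λ/μ = 31.3/117.21 = 0.2670

Final: 0.2670


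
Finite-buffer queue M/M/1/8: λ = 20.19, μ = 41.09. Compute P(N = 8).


ρ = λ/μ = 20.19/41.09 = 0.4914
P_K = (1−ρ)ρ^K/(1−ρ^(K+1)) = (0.5086·0.003398)/(1 − 0.001670)
= 0.001728/0.998330 = 0.001731

Final: 0.001731


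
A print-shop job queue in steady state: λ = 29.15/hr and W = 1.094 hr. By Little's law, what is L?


L = λW = 29.15·1.094 = 31.8901

Final: 31.8901


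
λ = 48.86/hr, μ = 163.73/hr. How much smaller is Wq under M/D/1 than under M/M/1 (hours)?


ρ = 48.86/163.73 = 0.2984
Wq(M/M/1) = ρ/(μ−λ) = 0.2984/114.87 = 0.002598 hr
Wq(M/D/1) = ρ/(2(μ−λ)) = 0.001299 hr
Savings = 0.002598 − 0.001299 = 0.001299 hr

Final: 0.001299 hr


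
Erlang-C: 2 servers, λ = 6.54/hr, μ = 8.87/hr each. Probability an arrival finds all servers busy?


a = λ/μ = 0.7373; ρ = a/2 = 0.3687
P₀ = 0.461285 (from M/M/c formula)
C(c,a) = [a^c/(c!(1−ρ))]·P₀ = [0.54364/(2·0.6313)]·0.461285
= 0.43054·0.461285 = 0.198602

Final: 0.198602


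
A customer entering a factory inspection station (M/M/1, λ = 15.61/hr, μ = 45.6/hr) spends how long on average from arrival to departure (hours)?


W = 1/(μ−λ) = 1/(45.6 − 15.61) = 1/29.99 = 0.03334 hr

Final: 0.03334 hr


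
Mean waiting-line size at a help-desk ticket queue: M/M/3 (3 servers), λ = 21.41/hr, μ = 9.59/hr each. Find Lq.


a = λ/μ = 2.2325; ρ = a/3 = 0.7442
P₀ = 0.077077
Lq = P₀·a^c·ρ / (c!·(1−ρ)²) = 0.077077·11.12741·0.7442/(6·0.06544)
= 1.62543

Final: 1.62543


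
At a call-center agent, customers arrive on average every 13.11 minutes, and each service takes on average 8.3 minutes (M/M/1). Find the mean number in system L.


λ = 60/13.11 = 4.5767 /hr
μ = 60/8.3 = 7.2289 /hr
ρ = λ/μ = 4.5767/7.2289 = 0.6331
L = ρ/(1−ρ) = 0.6331/0.3669 = 1.7256

Final: 1.7256
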